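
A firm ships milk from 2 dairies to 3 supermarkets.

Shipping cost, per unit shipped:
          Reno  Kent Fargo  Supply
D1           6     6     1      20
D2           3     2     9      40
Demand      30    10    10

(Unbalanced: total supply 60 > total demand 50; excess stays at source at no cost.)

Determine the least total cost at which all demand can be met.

120

Optimal allocation:
  D1 to Fargo: 10 × 1 = 10
  D2 to Reno: 30 × 3 = 90
  D2 to Kent: 10 × 2 = 20
Total = 10 + 90 + 20 = 120.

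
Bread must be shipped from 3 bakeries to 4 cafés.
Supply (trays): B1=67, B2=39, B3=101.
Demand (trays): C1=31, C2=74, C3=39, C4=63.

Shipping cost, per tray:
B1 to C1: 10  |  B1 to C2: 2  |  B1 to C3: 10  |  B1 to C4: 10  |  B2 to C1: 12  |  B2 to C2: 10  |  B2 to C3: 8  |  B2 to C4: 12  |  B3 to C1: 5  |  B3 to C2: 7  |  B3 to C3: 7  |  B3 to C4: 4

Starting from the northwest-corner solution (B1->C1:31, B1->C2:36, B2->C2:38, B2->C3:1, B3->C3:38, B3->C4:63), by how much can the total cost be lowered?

Current plan cost = 31·10 + 36·2 + 38·10 + 1·8 + 38·7 + 63·4 = 1288.
Optimal plan:
  B1–C2: 67 × 2 = 134
  B2–C3: 39 × 8 = 312
  B3–C1: 31 × 5 = 155
  B3–C2: 7 × 7 = 49
  B3–C4: 63 × 4 = 252
Optimal cost = 902.
Saving = 1288 − 902 = 386.

386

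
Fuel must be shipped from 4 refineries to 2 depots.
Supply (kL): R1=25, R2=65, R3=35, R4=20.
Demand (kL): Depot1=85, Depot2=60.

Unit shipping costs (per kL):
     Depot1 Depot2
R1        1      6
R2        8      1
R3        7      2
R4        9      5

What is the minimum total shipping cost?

One minimum-cost allocation:
  R1->Depot1: 25 kL
  R2->Depot1: 5 kL
  R2->Depot2: 60 kL
  R3->Depot1: 35 kL
  R4->Depot1: 20 kL
Total cost = 550.

550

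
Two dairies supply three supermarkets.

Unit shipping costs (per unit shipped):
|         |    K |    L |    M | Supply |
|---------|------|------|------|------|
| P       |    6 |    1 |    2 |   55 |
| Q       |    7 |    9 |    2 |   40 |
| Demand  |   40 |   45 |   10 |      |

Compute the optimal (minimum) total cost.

Optimal allocation:
  P–K: 10 × 6 = 60
  P–L: 45 × 1 = 45
  Q–K: 30 × 7 = 210
  Q–M: 10 × 2 = 20
Total = 60 + 45 + 210 + 20 = 335.

335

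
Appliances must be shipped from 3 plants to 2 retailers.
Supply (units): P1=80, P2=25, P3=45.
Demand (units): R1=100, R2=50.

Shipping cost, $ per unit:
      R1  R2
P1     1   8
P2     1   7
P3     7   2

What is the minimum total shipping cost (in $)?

225

Optimal allocation:
  P1 to R1: 80 × $1 = $80
  P2 to R1: 20 × $1 = $20
  P2 to R2: 5 × $7 = $35
  P3 to R2: 45 × $2 = $90
Total = 80 + 20 + 35 + 90 = $225.
(Supply check: P1 ships 80; P2 ships 25; P3 ships 45.)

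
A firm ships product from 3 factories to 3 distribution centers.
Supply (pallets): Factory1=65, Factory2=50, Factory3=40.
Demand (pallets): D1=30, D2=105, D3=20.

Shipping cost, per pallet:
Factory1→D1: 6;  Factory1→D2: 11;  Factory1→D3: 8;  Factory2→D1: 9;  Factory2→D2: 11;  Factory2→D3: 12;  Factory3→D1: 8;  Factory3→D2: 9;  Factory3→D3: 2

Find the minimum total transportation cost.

One minimum-cost allocation:
  Factory1–D1: 30 × 6 = 180
  Factory1–D2: 35 × 11 = 385
  Factory2–D2: 50 × 11 = 550
  Factory3–D2: 20 × 9 = 180
  Factory3–D3: 20 × 2 = 40
Total = 180 + 385 + 550 + 180 + 40 = 1335.

1335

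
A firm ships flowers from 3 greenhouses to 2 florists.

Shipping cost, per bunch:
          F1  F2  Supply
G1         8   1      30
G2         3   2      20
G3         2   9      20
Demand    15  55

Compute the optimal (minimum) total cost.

145

One minimum-cost allocation:
  G1 to F2: 30 × 1 = 30
  G2 to F2: 20 × 2 = 40
  G3 to F1: 15 × 2 = 30
  G3 to F2: 5 × 9 = 45
Total = 30 + 40 + 30 + 45 = 145.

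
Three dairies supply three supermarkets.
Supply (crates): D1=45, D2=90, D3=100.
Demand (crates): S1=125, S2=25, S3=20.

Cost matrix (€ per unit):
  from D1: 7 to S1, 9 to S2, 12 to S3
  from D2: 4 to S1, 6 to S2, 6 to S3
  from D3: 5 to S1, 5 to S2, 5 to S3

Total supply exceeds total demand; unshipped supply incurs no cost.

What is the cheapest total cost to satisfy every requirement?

A cheapest plan:
  D2 to S1: 90 × €4 = €360
  D3 to S1: 35 × €5 = €175
  D3 to S2: 25 × €5 = €125
  D3 to S3: 20 × €5 = €100
Total = 360 + 175 + 125 + 100 = €760.

760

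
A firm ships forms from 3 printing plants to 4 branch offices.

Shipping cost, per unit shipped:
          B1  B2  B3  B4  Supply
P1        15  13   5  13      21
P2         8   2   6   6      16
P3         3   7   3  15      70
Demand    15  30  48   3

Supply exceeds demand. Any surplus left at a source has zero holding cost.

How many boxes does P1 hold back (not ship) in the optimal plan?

An optimal plan:
  P1–B3: 7 × 5 = 35
  P1–B4: 3 × 13 = 39
  P2–B2: 16 × 2 = 32
  P3–B1: 15 × 3 = 45
  P3–B2: 14 × 7 = 98
  P3–B3: 41 × 3 = 123
Total cost = 372.
P1 ships 10 of its 21, leaving 11.

11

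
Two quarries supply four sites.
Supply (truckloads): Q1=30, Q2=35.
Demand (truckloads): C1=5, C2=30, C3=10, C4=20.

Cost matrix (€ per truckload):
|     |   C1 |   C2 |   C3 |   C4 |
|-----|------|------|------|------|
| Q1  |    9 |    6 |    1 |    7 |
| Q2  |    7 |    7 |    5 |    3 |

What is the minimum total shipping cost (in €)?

295

One minimum-cost allocation:
  Q1→C2: 20 truckloads
  Q1→C3: 10 truckloads
  Q2→C1: 5 truckloads
  Q2→C2: 10 truckloads
  Q2→C4: 20 truckloads
Total cost = €295.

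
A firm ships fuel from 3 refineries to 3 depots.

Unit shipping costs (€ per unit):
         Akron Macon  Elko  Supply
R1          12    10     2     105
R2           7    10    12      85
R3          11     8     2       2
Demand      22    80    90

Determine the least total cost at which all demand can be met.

1130

A cheapest plan:
  R1→Macon: 15 × €10 = €150
  R1→Elko: 90 × €2 = €180
  R2→Akron: 22 × €7 = €154
  R2→Macon: 63 × €10 = €630
  R3→Macon: 2 × €8 = €16
Total = 150 + 180 + 154 + 630 + 16 = €1130.
(Supply check: R1 ships 105; R2 ships 85; R3 ships 2.)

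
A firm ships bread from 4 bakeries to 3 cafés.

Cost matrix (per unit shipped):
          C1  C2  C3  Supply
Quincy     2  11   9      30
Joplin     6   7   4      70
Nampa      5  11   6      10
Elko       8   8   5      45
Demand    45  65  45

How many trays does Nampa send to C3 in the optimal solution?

The minimum-cost plan:
  Quincy–C1: 30 × 2 = 60
  Joplin–C1: 5 × 6 = 30
  Joplin–C2: 65 × 7 = 455
  Nampa–C1: 10 × 5 = 50
  Elko–C3: 45 × 5 = 225
Total cost = 820.
The route Nampa→C3 is not used.

0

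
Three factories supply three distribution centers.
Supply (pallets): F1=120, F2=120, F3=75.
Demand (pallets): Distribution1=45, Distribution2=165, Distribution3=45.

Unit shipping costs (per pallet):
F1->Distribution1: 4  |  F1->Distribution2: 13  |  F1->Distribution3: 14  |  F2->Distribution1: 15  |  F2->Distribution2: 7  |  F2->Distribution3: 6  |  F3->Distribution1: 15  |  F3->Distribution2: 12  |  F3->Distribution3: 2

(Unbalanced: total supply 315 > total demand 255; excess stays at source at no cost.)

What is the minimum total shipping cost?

1665

One minimum-cost allocation:
  F1–Distribution1: 45 × 4 = 180
  F1–Distribution2: 15 × 13 = 195
  F2–Distribution2: 120 × 7 = 840
  F3–Distribution2: 30 × 12 = 360
  F3–Distribution3: 45 × 2 = 90
Total = 180 + 195 + 840 + 360 + 90 = 1665.
(Supply check: F1 ships 60; F2 ships 120; F3 ships 75.)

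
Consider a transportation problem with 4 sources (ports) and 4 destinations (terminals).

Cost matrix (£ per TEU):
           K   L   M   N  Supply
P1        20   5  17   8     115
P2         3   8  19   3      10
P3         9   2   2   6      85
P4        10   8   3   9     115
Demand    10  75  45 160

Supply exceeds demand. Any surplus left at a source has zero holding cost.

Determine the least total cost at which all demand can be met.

A cheapest plan:
  P1→N: 115 TEU
  P2→K: 10 TEU
  P3→L: 75 TEU
  P3→N: 10 TEU
  P4→M: 45 TEU
  P4→N: 35 TEU
Total cost = £1610.

1610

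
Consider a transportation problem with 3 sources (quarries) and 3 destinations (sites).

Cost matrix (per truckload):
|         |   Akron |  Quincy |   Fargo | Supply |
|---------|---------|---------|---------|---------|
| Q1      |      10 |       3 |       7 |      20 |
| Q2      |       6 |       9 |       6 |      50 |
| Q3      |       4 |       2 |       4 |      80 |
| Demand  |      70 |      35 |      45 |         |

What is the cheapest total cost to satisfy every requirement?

An optimal shipping plan:
  Q1–Quincy: 20 × 3 = 60
  Q2–Akron: 50 × 6 = 300
  Q3–Akron: 20 × 4 = 80
  Q3–Quincy: 15 × 2 = 30
  Q3–Fargo: 45 × 4 = 180
Total = 60 + 300 + 80 + 30 + 180 = 650.
(Supply check: Q1 ships 20; Q2 ships 50; Q3 ships 80.)

650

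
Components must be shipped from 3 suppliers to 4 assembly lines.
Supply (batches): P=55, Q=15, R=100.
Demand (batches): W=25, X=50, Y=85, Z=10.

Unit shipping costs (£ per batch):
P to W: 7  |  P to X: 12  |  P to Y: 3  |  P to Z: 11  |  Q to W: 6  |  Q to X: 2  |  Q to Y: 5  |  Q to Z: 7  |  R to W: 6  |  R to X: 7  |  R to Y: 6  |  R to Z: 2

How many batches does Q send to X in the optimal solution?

The minimum-cost plan:
  P→Y: 55 × £3 = £165
  Q→X: 15 × £2 = £30
  R→W: 25 × £6 = £150
  R→X: 35 × £7 = £245
  R→Y: 30 × £6 = £180
  R→Z: 10 × £2 = £20
Total cost = £790.
So Q→X carries 15 batches.

15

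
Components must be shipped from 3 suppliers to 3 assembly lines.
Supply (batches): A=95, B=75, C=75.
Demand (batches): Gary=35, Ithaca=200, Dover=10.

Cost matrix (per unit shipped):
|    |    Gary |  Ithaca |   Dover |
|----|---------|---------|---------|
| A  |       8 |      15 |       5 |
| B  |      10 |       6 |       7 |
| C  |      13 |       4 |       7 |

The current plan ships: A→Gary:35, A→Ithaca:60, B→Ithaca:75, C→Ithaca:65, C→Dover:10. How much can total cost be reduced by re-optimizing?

130

Current plan cost = 35·8 + 60·15 + 75·6 + 65·4 + 10·7 = 1960.
Optimal plan:
  A→Gary: 35 batches
  A→Ithaca: 50 batches
  A→Dover: 10 batches
  B→Ithaca: 75 batches
  C→Ithaca: 75 batches
Optimal cost = 1830.
Saving = 1960 − 1830 = 130.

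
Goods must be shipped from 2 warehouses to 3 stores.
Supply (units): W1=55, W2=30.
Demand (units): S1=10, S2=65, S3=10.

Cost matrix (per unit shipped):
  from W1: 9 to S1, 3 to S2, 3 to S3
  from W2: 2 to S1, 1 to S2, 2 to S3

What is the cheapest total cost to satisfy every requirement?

A cheapest plan:
  W1→S2: 45 units
  W1→S3: 10 units
  W2→S1: 10 units
  W2→S2: 20 units
Total cost = 205.

205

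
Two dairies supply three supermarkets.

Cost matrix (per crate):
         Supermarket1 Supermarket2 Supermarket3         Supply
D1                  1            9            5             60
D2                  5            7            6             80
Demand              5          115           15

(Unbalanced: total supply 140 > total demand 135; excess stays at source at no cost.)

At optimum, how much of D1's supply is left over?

5

Minimum-cost shipments:
  D1->Supermarket1: 5 × 1 = 5
  D1->Supermarket2: 35 × 9 = 315
  D1->Supermarket3: 15 × 5 = 75
  D2->Supermarket2: 80 × 7 = 560
Total cost = 955.
D1 ships 55 of its 60, leaving 5.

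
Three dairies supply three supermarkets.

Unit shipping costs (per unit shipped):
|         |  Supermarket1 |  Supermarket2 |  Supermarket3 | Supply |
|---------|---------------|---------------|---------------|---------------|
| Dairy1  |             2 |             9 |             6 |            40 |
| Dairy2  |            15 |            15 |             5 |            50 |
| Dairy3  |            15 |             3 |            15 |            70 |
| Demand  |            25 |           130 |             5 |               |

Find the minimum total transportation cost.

One minimum-cost allocation:
  Dairy1 to Supermarket1: 25 × 2 = 50
  Dairy1 to Supermarket2: 15 × 9 = 135
  Dairy2 to Supermarket2: 45 × 15 = 675
  Dairy2 to Supermarket3: 5 × 5 = 25
  Dairy3 to Supermarket2: 70 × 3 = 210
Total = 50 + 135 + 675 + 25 + 210 = 1095.

1095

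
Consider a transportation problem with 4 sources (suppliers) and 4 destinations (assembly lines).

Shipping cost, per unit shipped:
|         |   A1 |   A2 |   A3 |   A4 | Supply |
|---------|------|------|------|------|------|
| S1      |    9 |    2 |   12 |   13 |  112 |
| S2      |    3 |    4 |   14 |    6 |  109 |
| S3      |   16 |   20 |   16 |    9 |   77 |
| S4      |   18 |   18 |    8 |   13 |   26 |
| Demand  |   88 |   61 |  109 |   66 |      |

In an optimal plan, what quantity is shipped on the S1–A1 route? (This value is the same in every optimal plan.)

Solving gives:
  S1->A2: 61 × 2 = 122
  S1->A3: 51 × 12 = 612
  S2->A1: 88 × 3 = 264
  S2->A4: 21 × 6 = 126
  S3->A3: 32 × 16 = 512
  S3->A4: 45 × 9 = 405
  S4->A3: 26 × 8 = 208
Total cost = 2249.
The route S1→A1 is not used.

0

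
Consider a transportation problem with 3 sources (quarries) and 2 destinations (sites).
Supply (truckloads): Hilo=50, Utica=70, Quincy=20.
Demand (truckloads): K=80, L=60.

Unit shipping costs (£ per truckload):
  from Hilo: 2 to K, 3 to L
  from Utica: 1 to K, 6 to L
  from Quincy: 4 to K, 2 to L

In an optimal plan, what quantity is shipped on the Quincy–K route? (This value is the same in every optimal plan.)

Solving gives:
  Hilo->K: 10 × £2 = £20
  Hilo->L: 40 × £3 = £120
  Utica->K: 70 × £1 = £70
  Quincy->L: 20 × £2 = £40
Total cost = £250.
The route Quincy→K is not used.

0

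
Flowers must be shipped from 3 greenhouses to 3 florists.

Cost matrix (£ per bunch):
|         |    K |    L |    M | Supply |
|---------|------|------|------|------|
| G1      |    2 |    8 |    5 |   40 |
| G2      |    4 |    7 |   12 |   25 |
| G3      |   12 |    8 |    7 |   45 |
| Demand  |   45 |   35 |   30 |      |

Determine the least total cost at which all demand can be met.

570

An optimal shipping plan:
  G1→K: 40 × £2 = £80
  G2→K: 5 × £4 = £20
  G2→L: 20 × £7 = £140
  G3→L: 15 × £8 = £120
  G3→M: 30 × £7 = £210
Total = 80 + 20 + 140 + 120 + 210 = £570.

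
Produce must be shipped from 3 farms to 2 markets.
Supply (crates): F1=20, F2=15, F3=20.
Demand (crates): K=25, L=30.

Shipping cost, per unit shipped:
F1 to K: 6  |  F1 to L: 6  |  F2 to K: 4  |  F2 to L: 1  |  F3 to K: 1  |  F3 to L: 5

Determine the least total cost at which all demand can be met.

155

An optimal shipping plan:
  F1 to K: 5 × 6 = 30
  F1 to L: 15 × 6 = 90
  F2 to L: 15 × 1 = 15
  F3 to K: 20 × 1 = 20
Total = 30 + 90 + 15 + 20 = 155.
(Supply check: F1 ships 20; F2 ships 15; F3 ships 20.)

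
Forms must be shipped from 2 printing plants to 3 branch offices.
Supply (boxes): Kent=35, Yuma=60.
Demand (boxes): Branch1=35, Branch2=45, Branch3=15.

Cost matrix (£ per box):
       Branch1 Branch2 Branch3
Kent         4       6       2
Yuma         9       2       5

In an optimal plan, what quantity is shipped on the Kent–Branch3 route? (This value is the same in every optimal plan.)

Optimal shipments:
  Kent to Branch1: 35 boxes
  Yuma to Branch2: 45 boxes
  Yuma to Branch3: 15 boxes
Total cost = £305.
The route Kent→Branch3 is not used.

0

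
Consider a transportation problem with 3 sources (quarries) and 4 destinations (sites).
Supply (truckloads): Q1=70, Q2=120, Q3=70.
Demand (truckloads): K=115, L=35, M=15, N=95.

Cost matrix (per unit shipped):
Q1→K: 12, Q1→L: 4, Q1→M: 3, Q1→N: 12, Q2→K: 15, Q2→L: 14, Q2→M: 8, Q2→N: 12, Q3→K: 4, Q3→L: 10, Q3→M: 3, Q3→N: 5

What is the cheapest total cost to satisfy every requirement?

2220

An optimal shipping plan:
  Q1 to K: 20 × 12 = 240
  Q1 to L: 35 × 4 = 140
  Q1 to M: 15 × 3 = 45
  Q2 to K: 25 × 15 = 375
  Q2 to N: 95 × 12 = 1140
  Q3 to K: 70 × 4 = 280
Total = 240 + 140 + 45 + 375 + 1140 + 280 = 2220.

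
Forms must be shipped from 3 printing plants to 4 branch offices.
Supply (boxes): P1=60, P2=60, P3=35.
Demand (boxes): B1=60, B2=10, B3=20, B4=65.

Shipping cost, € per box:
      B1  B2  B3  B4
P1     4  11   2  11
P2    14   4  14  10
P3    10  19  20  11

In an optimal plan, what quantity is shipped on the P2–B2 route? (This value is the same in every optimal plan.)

10

Solving gives:
  P1 to B1: 40 boxes
  P1 to B3: 20 boxes
  P2 to B2: 10 boxes
  P2 to B4: 50 boxes
  P3 to B1: 20 boxes
  P3 to B4: 15 boxes
Total cost = €1105.
So P2→B2 carries 10 boxes.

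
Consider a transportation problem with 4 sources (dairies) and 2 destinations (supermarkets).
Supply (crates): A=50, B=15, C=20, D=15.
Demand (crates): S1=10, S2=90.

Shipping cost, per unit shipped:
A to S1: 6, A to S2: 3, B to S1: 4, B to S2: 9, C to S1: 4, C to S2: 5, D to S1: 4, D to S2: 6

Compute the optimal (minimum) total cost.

Optimal allocation:
  A–S2: 50 × 3 = 150
  B–S1: 10 × 4 = 40
  B–S2: 5 × 9 = 45
  C–S2: 20 × 5 = 100
  D–S2: 15 × 6 = 90
Total = 150 + 40 + 45 + 100 + 90 = 425.
(Supply check: A ships 50; B ships 15; C ships 20; D ships 15.)

425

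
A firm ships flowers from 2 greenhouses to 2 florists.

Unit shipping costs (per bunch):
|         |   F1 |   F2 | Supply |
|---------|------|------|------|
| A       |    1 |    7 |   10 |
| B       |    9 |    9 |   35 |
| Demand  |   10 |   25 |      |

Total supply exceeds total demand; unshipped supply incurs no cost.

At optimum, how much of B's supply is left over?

10

Minimum-cost shipments:
  A→F1: 10 bunches
  B→F2: 25 bunches
Total cost = 235.
B ships 25 of its 35, leaving 10.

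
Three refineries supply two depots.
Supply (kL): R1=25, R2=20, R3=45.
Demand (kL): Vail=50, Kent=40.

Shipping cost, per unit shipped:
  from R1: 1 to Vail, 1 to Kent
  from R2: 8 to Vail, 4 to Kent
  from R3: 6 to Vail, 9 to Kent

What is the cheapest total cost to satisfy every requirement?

375

One minimum-cost allocation:
  R1 to Vail: 5 × 1 = 5
  R1 to Kent: 20 × 1 = 20
  R2 to Kent: 20 × 4 = 80
  R3 to Vail: 45 × 6 = 270
Total = 5 + 20 + 80 + 270 = 375.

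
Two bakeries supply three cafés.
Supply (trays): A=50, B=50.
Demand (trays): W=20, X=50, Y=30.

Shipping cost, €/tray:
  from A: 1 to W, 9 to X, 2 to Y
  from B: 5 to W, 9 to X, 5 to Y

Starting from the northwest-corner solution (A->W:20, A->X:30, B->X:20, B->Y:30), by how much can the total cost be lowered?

90

Current plan cost = 20·1 + 30·9 + 20·9 + 30·5 = €620.
Optimal plan:
  A to W: 20 × €1 = €20
  A to Y: 30 × €2 = €60
  B to X: 50 × €9 = €450
Optimal cost = €530.
Saving = 620 − 530 = €90.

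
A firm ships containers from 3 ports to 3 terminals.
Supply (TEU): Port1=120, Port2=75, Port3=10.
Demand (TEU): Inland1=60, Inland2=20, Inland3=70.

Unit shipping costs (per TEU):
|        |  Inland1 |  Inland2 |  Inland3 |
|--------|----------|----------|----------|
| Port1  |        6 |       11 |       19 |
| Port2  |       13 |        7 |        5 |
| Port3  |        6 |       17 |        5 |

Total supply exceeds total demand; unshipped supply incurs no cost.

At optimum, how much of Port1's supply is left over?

55

An optimal plan:
  Port1→Inland1: 60 × 6 = 360
  Port1→Inland2: 5 × 11 = 55
  Port2→Inland2: 15 × 7 = 105
  Port2→Inland3: 60 × 5 = 300
  Port3→Inland3: 10 × 5 = 50
Total cost = 870.
Port1 ships 65 of its 120, leaving 55.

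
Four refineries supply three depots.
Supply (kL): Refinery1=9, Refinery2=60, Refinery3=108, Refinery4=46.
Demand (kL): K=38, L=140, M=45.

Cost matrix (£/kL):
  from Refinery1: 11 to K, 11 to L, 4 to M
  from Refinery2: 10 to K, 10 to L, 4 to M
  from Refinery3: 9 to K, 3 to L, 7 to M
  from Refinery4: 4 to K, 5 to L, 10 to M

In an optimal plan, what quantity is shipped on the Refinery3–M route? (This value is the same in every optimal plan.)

0

Optimal shipments:
  Refinery1–M: 9 × £4 = £36
  Refinery2–L: 24 × £10 = £240
  Refinery2–M: 36 × £4 = £144
  Refinery3–L: 108 × £3 = £324
  Refinery4–K: 38 × £4 = £152
  Refinery4–L: 8 × £5 = £40
Total cost = £936.
The route Refinery3→M is not used.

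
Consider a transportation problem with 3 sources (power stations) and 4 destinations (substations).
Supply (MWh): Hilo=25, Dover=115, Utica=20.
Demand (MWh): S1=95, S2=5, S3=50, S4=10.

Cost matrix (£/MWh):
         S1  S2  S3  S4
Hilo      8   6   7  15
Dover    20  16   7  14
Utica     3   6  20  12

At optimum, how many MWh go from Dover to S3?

50

Solving gives:
  Hilo to S1: 25 MWh
  Dover to S1: 50 MWh
  Dover to S2: 5 MWh
  Dover to S3: 50 MWh
  Dover to S4: 10 MWh
  Utica to S1: 20 MWh
Total cost = £1830.
So Dover→S3 carries 50 MWh.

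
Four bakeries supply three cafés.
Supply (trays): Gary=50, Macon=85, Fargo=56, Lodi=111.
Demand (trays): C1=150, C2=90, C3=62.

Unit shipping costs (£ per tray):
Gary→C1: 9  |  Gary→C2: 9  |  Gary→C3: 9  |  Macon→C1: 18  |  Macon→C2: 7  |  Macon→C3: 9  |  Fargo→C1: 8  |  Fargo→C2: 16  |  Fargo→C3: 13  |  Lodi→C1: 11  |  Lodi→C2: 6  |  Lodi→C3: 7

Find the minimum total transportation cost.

2441

An optimal shipping plan:
  Gary to C1: 50 × £9 = £450
  Macon to C2: 85 × £7 = £595
  Fargo to C1: 56 × £8 = £448
  Lodi to C1: 44 × £11 = £484
  Lodi to C2: 5 × £6 = £30
  Lodi to C3: 62 × £7 = £434
Total = 450 + 595 + 448 + 484 + 30 + 434 = £2441.
(Supply check: Gary ships 50; Macon ships 85; Fargo ships 56; Lodi ships 111.)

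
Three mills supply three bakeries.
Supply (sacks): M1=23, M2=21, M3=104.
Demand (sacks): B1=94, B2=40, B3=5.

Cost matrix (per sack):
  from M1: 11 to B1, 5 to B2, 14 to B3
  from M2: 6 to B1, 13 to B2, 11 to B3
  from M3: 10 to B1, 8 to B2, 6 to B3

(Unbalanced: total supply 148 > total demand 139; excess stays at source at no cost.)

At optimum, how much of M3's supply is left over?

9

An optimal plan:
  M1–B2: 23 sacks
  M2–B1: 21 sacks
  M3–B1: 73 sacks
  M3–B2: 17 sacks
  M3–B3: 5 sacks
Total cost = 1137.
M3 ships 95 of its 104, leaving 9.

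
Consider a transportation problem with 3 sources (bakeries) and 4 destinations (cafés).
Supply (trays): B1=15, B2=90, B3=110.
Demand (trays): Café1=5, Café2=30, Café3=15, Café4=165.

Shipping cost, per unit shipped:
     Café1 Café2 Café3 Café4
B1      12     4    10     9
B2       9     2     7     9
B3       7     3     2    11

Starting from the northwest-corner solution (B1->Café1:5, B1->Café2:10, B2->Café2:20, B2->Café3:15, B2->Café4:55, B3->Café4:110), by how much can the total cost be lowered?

190

Current plan cost = 5·12 + 10·4 + 20·2 + 15·7 + 55·9 + 110·11 = 1950.
Optimal plan:
  B1→Café4: 15 × 9 = 135
  B2→Café4: 90 × 9 = 810
  B3→Café1: 5 × 7 = 35
  B3→Café2: 30 × 3 = 90
  B3→Café3: 15 × 2 = 30
  B3→Café4: 60 × 11 = 660
Optimal cost = 1760.
Saving = 1950 − 1760 = 190.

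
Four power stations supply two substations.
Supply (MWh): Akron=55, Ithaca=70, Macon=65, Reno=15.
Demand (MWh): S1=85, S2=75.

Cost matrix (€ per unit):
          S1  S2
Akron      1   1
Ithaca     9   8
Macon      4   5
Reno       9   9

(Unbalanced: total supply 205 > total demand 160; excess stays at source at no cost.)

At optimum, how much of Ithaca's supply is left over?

30

An optimal plan:
  Akron->S1: 20 × €1 = €20
  Akron->S2: 35 × €1 = €35
  Ithaca->S2: 40 × €8 = €320
  Macon->S1: 65 × €4 = €260
Total cost = €635.
Ithaca ships 40 of its 70, leaving 30.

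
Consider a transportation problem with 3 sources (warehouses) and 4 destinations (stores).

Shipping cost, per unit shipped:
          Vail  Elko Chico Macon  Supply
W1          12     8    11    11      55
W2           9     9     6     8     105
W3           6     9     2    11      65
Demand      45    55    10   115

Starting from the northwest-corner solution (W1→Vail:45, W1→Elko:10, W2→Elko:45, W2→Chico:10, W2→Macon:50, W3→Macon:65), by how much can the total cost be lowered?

520

Current plan cost = 45·12 + 10·8 + 45·9 + 10·6 + 50·8 + 65·11 = 2200.
Optimal plan:
  W1 to Elko: 55 × 8 = 440
  W2 to Macon: 105 × 8 = 840
  W3 to Vail: 45 × 6 = 270
  W3 to Chico: 10 × 2 = 20
  W3 to Macon: 10 × 11 = 110
Optimal cost = 1680.
Saving = 2200 − 1680 = 520.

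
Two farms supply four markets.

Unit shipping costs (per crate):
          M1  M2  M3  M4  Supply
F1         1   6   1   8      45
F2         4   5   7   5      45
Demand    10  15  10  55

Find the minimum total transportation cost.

415

A cheapest plan:
  F1–M1: 10 crates
  F1–M2: 15 crates
  F1–M3: 10 crates
  F1–M4: 10 crates
  F2–M4: 45 crates
Total cost = 415.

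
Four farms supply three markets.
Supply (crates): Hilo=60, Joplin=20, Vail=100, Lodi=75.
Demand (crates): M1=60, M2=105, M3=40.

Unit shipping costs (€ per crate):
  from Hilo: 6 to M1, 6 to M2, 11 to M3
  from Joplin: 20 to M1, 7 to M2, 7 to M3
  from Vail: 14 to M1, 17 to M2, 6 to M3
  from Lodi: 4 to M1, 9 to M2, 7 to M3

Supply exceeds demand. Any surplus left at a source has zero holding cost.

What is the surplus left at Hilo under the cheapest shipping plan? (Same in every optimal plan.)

0

Minimum-cost shipments:
  Hilo–M2: 60 × €6 = €360
  Joplin–M2: 20 × €7 = €140
  Vail–M2: 10 × €17 = €170
  Vail–M3: 40 × €6 = €240
  Lodi–M1: 60 × €4 = €240
  Lodi–M2: 15 × €9 = €135
Total cost = €1285.
Hilo ships 60 of its 60, leaving 0.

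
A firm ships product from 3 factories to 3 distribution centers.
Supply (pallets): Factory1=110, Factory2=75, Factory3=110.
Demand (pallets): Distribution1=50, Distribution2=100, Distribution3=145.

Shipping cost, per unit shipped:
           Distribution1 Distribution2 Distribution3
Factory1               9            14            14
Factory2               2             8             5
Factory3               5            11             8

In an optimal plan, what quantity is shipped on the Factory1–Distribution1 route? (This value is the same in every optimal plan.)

The minimum-cost plan:
  Factory1->Distribution1: 10 × 9 = 90
  Factory1->Distribution2: 100 × 14 = 1400
  Factory2->Distribution3: 75 × 5 = 375
  Factory3->Distribution1: 40 × 5 = 200
  Factory3->Distribution3: 70 × 8 = 560
Total cost = 2625.
So Factory1→Distribution1 carries 10 pallets.

10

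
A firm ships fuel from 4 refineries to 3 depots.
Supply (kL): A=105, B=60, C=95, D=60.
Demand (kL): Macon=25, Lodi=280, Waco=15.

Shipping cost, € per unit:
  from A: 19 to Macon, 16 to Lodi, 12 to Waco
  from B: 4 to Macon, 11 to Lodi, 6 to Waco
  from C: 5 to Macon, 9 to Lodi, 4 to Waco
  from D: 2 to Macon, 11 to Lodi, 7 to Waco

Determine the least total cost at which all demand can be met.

3555

One minimum-cost allocation:
  A to Lodi: 105 kL
  B to Lodi: 60 kL
  C to Lodi: 80 kL
  C to Waco: 15 kL
  D to Macon: 25 kL
  D to Lodi: 35 kL
Total cost = €3555.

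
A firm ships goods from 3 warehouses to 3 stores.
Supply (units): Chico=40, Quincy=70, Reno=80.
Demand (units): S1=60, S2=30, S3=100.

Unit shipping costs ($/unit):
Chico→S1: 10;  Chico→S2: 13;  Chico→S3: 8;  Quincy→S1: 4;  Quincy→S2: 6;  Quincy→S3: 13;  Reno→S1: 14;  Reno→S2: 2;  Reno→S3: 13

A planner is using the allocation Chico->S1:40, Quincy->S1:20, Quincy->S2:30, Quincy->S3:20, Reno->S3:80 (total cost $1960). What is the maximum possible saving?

Current plan cost = 40·10 + 20·4 + 30·6 + 20·13 + 80·13 = $1960.
Optimal plan:
  Chico→S3: 40 × $8 = $320
  Quincy→S1: 60 × $4 = $240
  Quincy→S3: 10 × $13 = $130
  Reno→S2: 30 × $2 = $60
  Reno→S3: 50 × $13 = $650
Optimal cost = $1400.
Saving = 1960 − 1400 = $560.

560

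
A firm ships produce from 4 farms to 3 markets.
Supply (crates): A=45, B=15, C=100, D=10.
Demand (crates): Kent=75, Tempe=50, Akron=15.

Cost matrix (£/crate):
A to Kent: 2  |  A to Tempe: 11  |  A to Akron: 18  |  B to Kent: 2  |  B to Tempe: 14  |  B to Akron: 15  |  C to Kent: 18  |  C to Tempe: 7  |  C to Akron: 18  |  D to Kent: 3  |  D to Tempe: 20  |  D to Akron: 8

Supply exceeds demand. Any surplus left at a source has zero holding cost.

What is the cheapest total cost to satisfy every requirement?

One minimum-cost allocation:
  A to Kent: 45 × £2 = £90
  B to Kent: 15 × £2 = £30
  C to Kent: 5 × £18 = £90
  C to Tempe: 50 × £7 = £350
  C to Akron: 15 × £18 = £270
  D to Kent: 10 × £3 = £30
Total = 90 + 30 + 90 + 350 + 270 + 30 = £860.

860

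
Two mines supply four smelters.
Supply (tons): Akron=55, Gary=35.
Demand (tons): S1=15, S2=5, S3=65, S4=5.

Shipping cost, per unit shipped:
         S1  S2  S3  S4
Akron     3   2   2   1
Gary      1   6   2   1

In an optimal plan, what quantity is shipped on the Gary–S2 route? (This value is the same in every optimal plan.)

Optimal shipments:
  Akron->S2: 5 × 2 = 10
  Akron->S3: 45 × 2 = 90
  Akron->S4: 5 × 1 = 5
  Gary->S1: 15 × 1 = 15
  Gary->S3: 20 × 2 = 40
Total cost = 160.
The route Gary→S2 is not used.

0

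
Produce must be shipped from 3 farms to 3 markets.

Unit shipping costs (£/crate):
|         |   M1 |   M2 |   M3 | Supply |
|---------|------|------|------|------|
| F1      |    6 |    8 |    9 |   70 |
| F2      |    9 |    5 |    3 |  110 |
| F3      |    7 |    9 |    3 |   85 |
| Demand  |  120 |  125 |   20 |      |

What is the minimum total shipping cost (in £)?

1515

Optimal allocation:
  F1–M1: 55 × £6 = £330
  F1–M2: 15 × £8 = £120
  F2–M2: 110 × £5 = £550
  F3–M1: 65 × £7 = £455
  F3–M3: 20 × £3 = £60
Total = 330 + 120 + 550 + 455 + 60 = £1515.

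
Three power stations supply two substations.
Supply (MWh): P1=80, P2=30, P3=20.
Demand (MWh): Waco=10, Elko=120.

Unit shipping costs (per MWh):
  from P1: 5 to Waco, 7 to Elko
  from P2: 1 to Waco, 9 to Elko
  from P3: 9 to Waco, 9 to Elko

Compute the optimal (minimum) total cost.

930

Optimal allocation:
  P1 to Elko: 80 MWh
  P2 to Waco: 10 MWh
  P2 to Elko: 20 MWh
  P3 to Elko: 20 MWh
Total cost = 930.
(Supply check: P1 ships 80; P2 ships 30; P3 ships 20.)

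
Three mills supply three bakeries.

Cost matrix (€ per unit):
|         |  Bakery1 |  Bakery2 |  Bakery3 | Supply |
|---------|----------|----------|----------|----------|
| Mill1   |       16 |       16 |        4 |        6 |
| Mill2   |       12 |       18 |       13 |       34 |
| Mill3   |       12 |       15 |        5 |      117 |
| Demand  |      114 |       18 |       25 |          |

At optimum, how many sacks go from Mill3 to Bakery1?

80

Optimal shipments:
  Mill1→Bakery3: 6 × €4 = €24
  Mill2→Bakery1: 34 × €12 = €408
  Mill3→Bakery1: 80 × €12 = €960
  Mill3→Bakery2: 18 × €15 = €270
  Mill3→Bakery3: 19 × €5 = €95
Total cost = €1757.
So Mill3→Bakery1 carries 80 sacks.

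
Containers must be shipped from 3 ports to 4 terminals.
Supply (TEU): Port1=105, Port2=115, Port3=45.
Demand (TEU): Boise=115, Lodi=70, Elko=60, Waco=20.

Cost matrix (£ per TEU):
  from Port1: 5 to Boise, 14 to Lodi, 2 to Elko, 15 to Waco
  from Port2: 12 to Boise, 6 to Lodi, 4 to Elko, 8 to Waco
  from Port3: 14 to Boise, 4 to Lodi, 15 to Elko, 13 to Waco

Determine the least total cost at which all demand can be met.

1375

Optimal allocation:
  Port1–Boise: 105 × £5 = £525
  Port2–Boise: 10 × £12 = £120
  Port2–Lodi: 25 × £6 = £150
  Port2–Elko: 60 × £4 = £240
  Port2–Waco: 20 × £8 = £160
  Port3–Lodi: 45 × £4 = £180
Total = 525 + 120 + 150 + 240 + 160 + 180 = £1375.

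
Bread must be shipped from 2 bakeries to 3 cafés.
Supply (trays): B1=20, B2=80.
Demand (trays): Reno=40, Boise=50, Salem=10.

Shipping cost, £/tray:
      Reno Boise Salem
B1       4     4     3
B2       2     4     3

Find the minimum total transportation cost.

Optimal allocation:
  B1→Boise: 20 × £4 = £80
  B2→Reno: 40 × £2 = £80
  B2→Boise: 30 × £4 = £120
  B2→Salem: 10 × £3 = £30
Total = 80 + 80 + 120 + 30 = £310.
(Supply check: B1 ships 20; B2 ships 80.)

310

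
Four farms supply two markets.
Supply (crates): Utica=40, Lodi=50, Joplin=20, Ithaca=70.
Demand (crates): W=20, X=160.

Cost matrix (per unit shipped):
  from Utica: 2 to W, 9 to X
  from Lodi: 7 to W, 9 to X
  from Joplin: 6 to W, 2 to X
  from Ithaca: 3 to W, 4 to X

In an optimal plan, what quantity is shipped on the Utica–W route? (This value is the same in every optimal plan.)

Solving gives:
  Utica to W: 20 × 2 = 40
  Utica to X: 20 × 9 = 180
  Lodi to X: 50 × 9 = 450
  Joplin to X: 20 × 2 = 40
  Ithaca to X: 70 × 4 = 280
Total cost = 990.
So Utica→W carries 20 crates.

20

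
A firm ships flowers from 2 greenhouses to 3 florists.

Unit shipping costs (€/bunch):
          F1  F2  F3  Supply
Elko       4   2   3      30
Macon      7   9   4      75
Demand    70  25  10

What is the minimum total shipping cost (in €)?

565

An optimal shipping plan:
  Elko–F1: 5 × €4 = €20
  Elko–F2: 25 × €2 = €50
  Macon–F1: 65 × €7 = €455
  Macon–F3: 10 × €4 = €40
Total = 20 + 50 + 455 + 40 = €565.
(Supply check: Elko ships 30; Macon ships 75.)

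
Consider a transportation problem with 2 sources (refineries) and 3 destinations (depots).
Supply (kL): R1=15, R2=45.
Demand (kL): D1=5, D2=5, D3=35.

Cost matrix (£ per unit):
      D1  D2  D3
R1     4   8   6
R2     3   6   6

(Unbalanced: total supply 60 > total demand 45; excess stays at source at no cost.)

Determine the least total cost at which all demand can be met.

255

Optimal allocation:
  R1->D3: 15 × £6 = £90
  R2->D1: 5 × £3 = £15
  R2->D2: 5 × £6 = £30
  R2->D3: 20 × £6 = £120
Total = 90 + 15 + 30 + 120 = £255.
(Supply check: R1 ships 15; R2 ships 30.)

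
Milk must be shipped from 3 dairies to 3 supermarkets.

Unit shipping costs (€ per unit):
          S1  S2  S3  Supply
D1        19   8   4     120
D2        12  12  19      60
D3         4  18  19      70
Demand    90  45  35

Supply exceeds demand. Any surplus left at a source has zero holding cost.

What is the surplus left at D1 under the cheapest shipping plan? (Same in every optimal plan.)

40

Minimum-cost shipments:
  D1→S2: 45 × €8 = €360
  D1→S3: 35 × €4 = €140
  D2→S1: 20 × €12 = €240
  D3→S1: 70 × €4 = €280
Total cost = €1020.
D1 ships 80 of its 120, leaving 40.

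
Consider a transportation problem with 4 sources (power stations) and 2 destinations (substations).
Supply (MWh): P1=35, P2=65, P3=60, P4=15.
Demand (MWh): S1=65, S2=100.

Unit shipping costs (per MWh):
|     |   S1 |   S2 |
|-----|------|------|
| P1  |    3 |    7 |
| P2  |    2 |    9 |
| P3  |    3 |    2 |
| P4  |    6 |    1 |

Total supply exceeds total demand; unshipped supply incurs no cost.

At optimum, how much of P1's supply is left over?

10

An optimal plan:
  P1 to S2: 25 × 7 = 175
  P2 to S1: 65 × 2 = 130
  P3 to S2: 60 × 2 = 120
  P4 to S2: 15 × 1 = 15
Total cost = 440.
P1 ships 25 of its 35, leaving 10.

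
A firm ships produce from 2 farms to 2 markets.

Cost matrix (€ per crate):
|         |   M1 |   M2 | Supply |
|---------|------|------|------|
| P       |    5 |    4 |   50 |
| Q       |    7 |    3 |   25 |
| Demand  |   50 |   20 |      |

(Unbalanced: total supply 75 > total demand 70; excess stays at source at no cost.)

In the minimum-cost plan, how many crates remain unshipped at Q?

5

Minimum-cost shipments:
  P→M1: 50 × €5 = €250
  Q→M2: 20 × €3 = €60
Total cost = €310.
Q ships 20 of its 25, leaving 5.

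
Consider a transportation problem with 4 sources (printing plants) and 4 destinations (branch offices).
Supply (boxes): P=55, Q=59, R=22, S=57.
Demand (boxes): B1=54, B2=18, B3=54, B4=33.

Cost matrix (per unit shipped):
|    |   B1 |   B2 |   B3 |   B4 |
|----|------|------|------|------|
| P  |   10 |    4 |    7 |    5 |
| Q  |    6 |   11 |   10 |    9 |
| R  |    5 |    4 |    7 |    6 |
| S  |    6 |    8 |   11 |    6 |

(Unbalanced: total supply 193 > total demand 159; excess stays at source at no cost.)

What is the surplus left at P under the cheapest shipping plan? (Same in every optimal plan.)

0

An optimal plan:
  P–B2: 18 × 4 = 72
  P–B3: 32 × 7 = 224
  P–B4: 5 × 5 = 25
  Q–B1: 25 × 6 = 150
  R–B3: 22 × 7 = 154
  S–B1: 29 × 6 = 174
  S–B4: 28 × 6 = 168
Total cost = 967.
P ships 55 of its 55, leaving 0.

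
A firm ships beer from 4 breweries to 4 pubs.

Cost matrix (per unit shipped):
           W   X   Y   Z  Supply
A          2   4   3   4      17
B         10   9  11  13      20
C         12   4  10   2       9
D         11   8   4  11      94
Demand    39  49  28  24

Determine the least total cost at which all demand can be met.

A cheapest plan:
  A→W: 17 × 2 = 34
  B→W: 20 × 10 = 200
  C→Z: 9 × 2 = 18
  D→W: 2 × 11 = 22
  D→X: 49 × 8 = 392
  D→Y: 28 × 4 = 112
  D→Z: 15 × 11 = 165
Total = 34 + 200 + 18 + 22 + 392 + 112 + 165 = 943.

943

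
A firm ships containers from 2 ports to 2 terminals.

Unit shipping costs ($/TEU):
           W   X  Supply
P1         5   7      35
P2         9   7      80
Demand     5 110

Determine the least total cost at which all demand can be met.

795

An optimal shipping plan:
  P1–W: 5 × $5 = $25
  P1–X: 30 × $7 = $210
  P2–X: 80 × $7 = $560
Total = 25 + 210 + 560 = $795.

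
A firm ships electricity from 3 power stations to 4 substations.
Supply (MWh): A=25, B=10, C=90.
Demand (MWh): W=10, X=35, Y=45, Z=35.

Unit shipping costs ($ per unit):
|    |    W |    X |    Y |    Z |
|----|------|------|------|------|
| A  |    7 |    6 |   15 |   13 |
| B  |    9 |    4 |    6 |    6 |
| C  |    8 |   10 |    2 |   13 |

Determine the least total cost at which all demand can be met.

A cheapest plan:
  A–X: 25 MWh
  B–Z: 10 MWh
  C–W: 10 MWh
  C–X: 10 MWh
  C–Y: 45 MWh
  C–Z: 25 MWh
Total cost = $805.

805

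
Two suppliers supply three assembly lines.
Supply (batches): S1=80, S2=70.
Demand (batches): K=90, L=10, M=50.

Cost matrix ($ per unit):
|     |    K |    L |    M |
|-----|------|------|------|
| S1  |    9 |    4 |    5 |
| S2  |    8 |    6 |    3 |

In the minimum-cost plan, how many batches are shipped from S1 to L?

Solving gives:
  S1–K: 70 × $9 = $630
  S1–L: 10 × $4 = $40
  S2–K: 20 × $8 = $160
  S2–M: 50 × $3 = $150
Total cost = $980.
So S1→L carries 10 batches.

10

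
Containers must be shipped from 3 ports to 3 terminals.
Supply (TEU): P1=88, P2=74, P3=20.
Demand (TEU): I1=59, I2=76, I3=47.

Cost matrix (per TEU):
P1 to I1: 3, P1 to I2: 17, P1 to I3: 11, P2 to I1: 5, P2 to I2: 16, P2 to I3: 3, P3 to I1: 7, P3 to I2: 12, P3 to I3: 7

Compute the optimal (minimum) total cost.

One minimum-cost allocation:
  P1 to I1: 59 TEU
  P1 to I2: 29 TEU
  P2 to I2: 27 TEU
  P2 to I3: 47 TEU
  P3 to I2: 20 TEU
Total cost = 1483.

1483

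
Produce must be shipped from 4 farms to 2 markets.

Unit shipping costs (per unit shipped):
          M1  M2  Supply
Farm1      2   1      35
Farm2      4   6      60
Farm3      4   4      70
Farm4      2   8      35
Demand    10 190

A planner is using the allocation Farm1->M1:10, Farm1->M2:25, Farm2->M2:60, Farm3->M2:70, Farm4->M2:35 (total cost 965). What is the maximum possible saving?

70

Current plan cost = 10·2 + 25·1 + 60·6 + 70·4 + 35·8 = 965.
Optimal plan:
  Farm1–M2: 35 × 1 = 35
  Farm2–M2: 60 × 6 = 360
  Farm3–M2: 70 × 4 = 280
  Farm4–M1: 10 × 2 = 20
  Farm4–M2: 25 × 8 = 200
Optimal cost = 895.
Saving = 965 − 895 = 70.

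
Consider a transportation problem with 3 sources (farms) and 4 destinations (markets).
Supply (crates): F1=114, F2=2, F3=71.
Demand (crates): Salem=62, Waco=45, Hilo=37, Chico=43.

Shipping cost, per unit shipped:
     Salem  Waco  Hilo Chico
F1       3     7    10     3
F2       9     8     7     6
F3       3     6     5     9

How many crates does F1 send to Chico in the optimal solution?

Optimal shipments:
  F1→Salem: 62 × 3 = 186
  F1→Waco: 9 × 7 = 63
  F1→Chico: 43 × 3 = 129
  F2→Waco: 2 × 8 = 16
  F3→Waco: 34 × 6 = 204
  F3→Hilo: 37 × 5 = 185
Total cost = 783.
So F1→Chico carries 43 crates.

43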